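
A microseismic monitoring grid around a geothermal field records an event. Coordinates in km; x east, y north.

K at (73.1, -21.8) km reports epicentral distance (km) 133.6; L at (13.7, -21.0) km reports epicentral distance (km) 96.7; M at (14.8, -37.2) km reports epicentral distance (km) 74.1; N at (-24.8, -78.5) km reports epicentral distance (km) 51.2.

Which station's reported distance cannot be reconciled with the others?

L

Solve using three stations at a time. Using K, M, N (subtract circle equations pairwise → linear system) gives (x, y) ≈ (-59.1, -40.7).
Distances from that point to each station vs reported:
  K: calculated 133.5 vs reported 133.6 → residual 0.1 km
  L: calculated 75.4 vs reported 96.7 → residual 21.3 km
  M: calculated 74.0 vs reported 74.1 → residual 0.1 km
  N: calculated 51.0 vs reported 51.2 → residual 0.2 km
K, M, N are mutually consistent (residuals ≈ 0); L is off by 21.3 km.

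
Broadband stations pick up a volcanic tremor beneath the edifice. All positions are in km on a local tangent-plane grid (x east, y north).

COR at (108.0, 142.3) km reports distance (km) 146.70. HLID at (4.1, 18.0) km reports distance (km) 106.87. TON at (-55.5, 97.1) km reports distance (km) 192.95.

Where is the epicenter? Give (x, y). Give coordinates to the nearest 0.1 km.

Circle about each station: (x − 108.0)² + (y − 142.3)² = 146.70²; (x − 4.1)² + (y − 18.0)² = 106.87²; (x + 55.5)² + (y − 97.1)² = 192.95².
Subtracting pairs of circle equations eliminates x²+y² and gives linear equations (the radical axes):
-207.8 x − 248.6 y = -21472.79
-327.0 x − 90.4 y = -35113.44
Solving the 2×2 system: x ≈ 108.6, y ≈ -4.4 km.

108.6 km east, -4.4 km north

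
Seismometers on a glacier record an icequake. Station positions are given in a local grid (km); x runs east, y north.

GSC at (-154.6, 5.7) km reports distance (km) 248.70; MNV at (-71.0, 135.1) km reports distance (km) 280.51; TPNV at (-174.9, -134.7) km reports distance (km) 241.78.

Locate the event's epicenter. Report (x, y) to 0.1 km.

65.6 km east, -109.9 km north

Circle about each station: (x + 154.6)² + (y − 5.7)² = 248.70²; (x + 71.0)² + (y − 135.1)² = 280.51²; (x + 174.9)² + (y + 134.7)² = 241.78².
Subtracting pairs of circle equations eliminates x²+y² and gives linear equations (the radical axes):
167.2 x + 258.8 y = -17474.81
-40.6 x − 280.8 y = 28194.57
Solving the 2×2 system: x ≈ 65.6, y ≈ -109.9 km.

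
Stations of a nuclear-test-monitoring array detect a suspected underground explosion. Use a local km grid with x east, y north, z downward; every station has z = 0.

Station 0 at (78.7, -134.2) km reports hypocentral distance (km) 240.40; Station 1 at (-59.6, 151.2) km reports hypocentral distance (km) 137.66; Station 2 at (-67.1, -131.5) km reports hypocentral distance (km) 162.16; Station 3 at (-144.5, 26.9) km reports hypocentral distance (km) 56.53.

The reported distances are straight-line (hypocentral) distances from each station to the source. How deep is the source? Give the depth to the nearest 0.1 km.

Each station gives a sphere (x−x_i)² + (y−y_i)² + z² = d_i² (stations at z=0).
Subtracting the Station 0 sphere from Station 1 and Station 2: z² cancels, leaving linear equations in x and y:
-276.6 x + 570.8 y = 41052.15
-291.6 x + 5.4 y = 29087.62
Solving: x ≈ -99.311, y ≈ 23.796 km (keep extra digits for the depth step; rounded: -99.3, 23.8).
Then from the Station 0 sphere: z² = 240.40² − (x − 78.7)² − (y + 134.2)² with x = -99.311, y = 23.796, so z ≈ 33.786 ≈ 33.8 km.

z ≈ 33.8 km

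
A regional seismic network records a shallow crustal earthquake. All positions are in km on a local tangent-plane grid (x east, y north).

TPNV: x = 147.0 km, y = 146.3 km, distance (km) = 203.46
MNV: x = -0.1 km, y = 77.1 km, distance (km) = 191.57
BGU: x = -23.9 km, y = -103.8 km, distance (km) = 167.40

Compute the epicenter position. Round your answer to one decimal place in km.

Circle about each station: (x − 147.0)² + (y − 146.3)² = 203.46²; (x + 0.1)² + (y − 77.1)² = 191.57²; (x + 23.9)² + (y + 103.8)² = 167.40².
Subtracting pairs of circle equations eliminates x²+y² and gives linear equations (the radical axes):
-294.2 x − 138.4 y = -32371.36
-341.8 x − 500.2 y = -18293.83
Solving the 2×2 system: x ≈ 136.8, y ≈ -56.9 km.

(136.8, -56.9)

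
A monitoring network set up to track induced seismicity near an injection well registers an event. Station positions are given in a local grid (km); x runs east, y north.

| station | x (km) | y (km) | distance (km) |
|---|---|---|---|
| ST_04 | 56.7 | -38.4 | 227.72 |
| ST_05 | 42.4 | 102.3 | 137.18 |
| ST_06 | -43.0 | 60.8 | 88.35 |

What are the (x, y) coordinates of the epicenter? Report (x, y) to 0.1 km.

-90.8 km east, 135.1 km north

Circle about each station: (x − 56.7)² + (y + 38.4)² = 227.72²; (x − 42.4)² + (y − 102.3)² = 137.18²; (x + 43.0)² + (y − 60.8)² = 88.35².
Subtracting the ST_04 equation from the ST_05 and ST_06 equations removes the quadratic terms:
-28.6 x + 281.4 y = 40611.65
-199.4 x + 198.4 y = 44906.87
Solving the 2×2 system: x ≈ -90.8, y ≈ 135.1 km.
Check against ST_04 (with the unrounded x, y): √((x − 56.7)²+(y + 38.4)²) = 227.72 ≈ 227.72 km. ✓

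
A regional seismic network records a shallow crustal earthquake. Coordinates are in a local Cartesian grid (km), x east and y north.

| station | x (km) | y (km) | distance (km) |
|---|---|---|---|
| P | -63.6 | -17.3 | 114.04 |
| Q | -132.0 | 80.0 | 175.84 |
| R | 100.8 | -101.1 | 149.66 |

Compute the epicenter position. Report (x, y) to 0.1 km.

Circle about each station: (x + 63.6)² + (y + 17.3)² = 114.04²; (x + 132.0)² + (y − 80.0)² = 175.84²; (x − 100.8)² + (y + 101.1)² = 149.66².
Subtracting pairs of circle equations eliminates x²+y² and gives linear equations (the radical axes):
-136.8 x + 194.6 y = 1565.17
328.8 x − 167.6 y = 6644.61
Solving the 2×2 system: x ≈ 37.9, y ≈ 34.7 km.

x ≈ 37.9 km, y ≈ 34.7 km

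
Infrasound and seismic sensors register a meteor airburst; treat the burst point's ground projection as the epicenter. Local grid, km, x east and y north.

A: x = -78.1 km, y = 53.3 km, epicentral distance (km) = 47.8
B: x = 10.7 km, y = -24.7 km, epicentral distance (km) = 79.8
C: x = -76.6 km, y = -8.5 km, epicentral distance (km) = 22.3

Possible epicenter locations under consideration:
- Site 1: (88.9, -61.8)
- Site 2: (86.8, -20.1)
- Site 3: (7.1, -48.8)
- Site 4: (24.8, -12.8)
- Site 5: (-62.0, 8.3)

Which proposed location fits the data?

For each candidate, compare |candidate − station| to the reported distance:
Site 1: residuals A 155.0, B 6.8, C 151.6 → max 155.0 km
Site 2: residuals A 132.7, B 3.6, C 141.5 → max 141.5 km
Site 3: residuals A 85.2, B 55.4, C 70.6 → max 85.2 km
Site 4: residuals A 74.5, B 61.3, C 79.2 → max 79.2 km
Site 5: residuals A 0.0, B 0.0, C 0.0 → max 0.0 km
Only Site 5 has all residuals ≈ 0.

Site 5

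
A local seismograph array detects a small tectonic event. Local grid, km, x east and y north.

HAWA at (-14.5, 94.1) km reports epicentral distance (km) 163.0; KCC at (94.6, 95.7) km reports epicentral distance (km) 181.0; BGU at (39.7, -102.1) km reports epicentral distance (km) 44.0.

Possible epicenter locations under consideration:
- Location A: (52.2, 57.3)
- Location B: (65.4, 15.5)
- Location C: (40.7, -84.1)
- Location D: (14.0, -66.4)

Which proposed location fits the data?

For each candidate, compare |candidate − station| to the reported distance:
Location A: residuals HAWA 86.8, KCC 123.8, BGU 115.9 → max 123.8 km
Location B: residuals HAWA 50.9, KCC 95.6, BGU 76.4 → max 95.6 km
Location C: residuals HAWA 23.6, KCC 6.7, BGU 26.0 → max 26.0 km
Location D: residuals HAWA 0.0, KCC 0.0, BGU 0.0 → max 0.0 km
Only Location D has all residuals ≈ 0.

Location D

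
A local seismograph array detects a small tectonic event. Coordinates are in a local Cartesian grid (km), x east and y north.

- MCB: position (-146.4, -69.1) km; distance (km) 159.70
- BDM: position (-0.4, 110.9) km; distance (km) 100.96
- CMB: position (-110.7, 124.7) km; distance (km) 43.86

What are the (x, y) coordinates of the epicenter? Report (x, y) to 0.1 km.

Circle about each station: (x + 146.4)² + (y + 69.1)² = 159.70²; (x + 0.4)² + (y − 110.9)² = 100.96²; (x + 110.7)² + (y − 124.7)² = 43.86².
Subtracting the MCB equation from the BDM and CMB equations removes the quadratic terms:
292.0 x + 360.0 y = 1402.37
71.4 x + 387.6 y = 25177.20
Solving the 2×2 system: x ≈ -97.4, y ≈ 82.9 km.
Check against MCB (with the unrounded x, y): √((x + 146.4)²+(y + 69.1)²) = 159.70 ≈ 159.70 km. ✓

x ≈ -97.4 km, y ≈ 82.9 km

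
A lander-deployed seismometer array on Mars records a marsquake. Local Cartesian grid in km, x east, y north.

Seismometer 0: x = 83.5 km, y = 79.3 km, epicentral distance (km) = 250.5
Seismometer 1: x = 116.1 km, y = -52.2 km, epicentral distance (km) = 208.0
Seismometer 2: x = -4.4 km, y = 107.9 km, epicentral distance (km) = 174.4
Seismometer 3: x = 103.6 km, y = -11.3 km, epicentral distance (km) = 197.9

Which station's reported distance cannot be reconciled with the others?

Seismometer 0

Solve using three stations at a time. Using Seismometer 1, Seismometer 2, Seismometer 3 (subtract circle equations pairwise → linear system) gives (x, y) ≈ (-92.0, -43.3).
Distances from that point to each station vs reported:
  Seismometer 0: calculated 214.1 vs reported 250.5 → residual 36.4 km
  Seismometer 1: calculated 208.3 vs reported 208.0 → residual 0.3 km
  Seismometer 2: calculated 174.8 vs reported 174.4 → residual 0.4 km
  Seismometer 3: calculated 198.2 vs reported 197.9 → residual 0.3 km
Seismometer 1, Seismometer 2, Seismometer 3 are mutually consistent (residuals ≈ 0); Seismometer 0 is off by 36.4 km.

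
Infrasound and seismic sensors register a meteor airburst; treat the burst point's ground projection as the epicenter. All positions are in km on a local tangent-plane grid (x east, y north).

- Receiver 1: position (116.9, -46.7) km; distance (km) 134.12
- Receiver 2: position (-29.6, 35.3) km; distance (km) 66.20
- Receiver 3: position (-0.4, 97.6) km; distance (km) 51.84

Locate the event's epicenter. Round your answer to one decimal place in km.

(32.7, 57.7)

Circle about each station: (x − 116.9)² + (y + 46.7)² = 134.12²; (x + 29.6)² + (y − 35.3)² = 66.20²; (x + 0.4)² + (y − 97.6)² = 51.84².
Subtracting pairs of circle equations eliminates x²+y² and gives linear equations (the radical axes):
-293.0 x + 164.0 y = -118.52
-234.6 x + 288.6 y = 8980.21
Solving the 2×2 system: x ≈ 32.7, y ≈ 57.7 km.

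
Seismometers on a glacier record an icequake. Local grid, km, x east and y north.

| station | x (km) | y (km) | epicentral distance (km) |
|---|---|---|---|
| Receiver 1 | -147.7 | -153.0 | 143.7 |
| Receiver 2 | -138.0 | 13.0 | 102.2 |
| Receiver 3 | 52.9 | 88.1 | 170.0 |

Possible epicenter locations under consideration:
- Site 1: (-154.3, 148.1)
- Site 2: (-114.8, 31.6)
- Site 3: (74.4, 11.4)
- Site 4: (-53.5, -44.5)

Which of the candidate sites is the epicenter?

For each candidate, compare |candidate − station| to the reported distance:
Site 1: residuals Receiver 1 157.5, Receiver 2 33.9, Receiver 3 45.7 → max 157.5 km
Site 2: residuals Receiver 1 43.8, Receiver 2 72.5, Receiver 3 7.0 → max 72.5 km
Site 3: residuals Receiver 1 132.6, Receiver 2 110.2, Receiver 3 90.3 → max 132.6 km
Site 4: residuals Receiver 1 0.0, Receiver 2 0.0, Receiver 3 0.0 → max 0.0 km
Only Site 4 has all residuals ≈ 0.

Site 4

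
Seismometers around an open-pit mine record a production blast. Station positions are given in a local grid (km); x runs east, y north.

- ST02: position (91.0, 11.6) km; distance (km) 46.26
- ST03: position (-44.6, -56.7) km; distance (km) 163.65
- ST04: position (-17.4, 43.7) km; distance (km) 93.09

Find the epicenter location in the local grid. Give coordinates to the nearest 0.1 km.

Circle about each station: (x − 91.0)² + (y − 11.6)² = 46.26²; (x + 44.6)² + (y + 56.7)² = 163.65²; (x + 17.4)² + (y − 43.7)² = 93.09².
Subtracting the ST02 equation from the ST03 and ST04 equations removes the quadratic terms:
-271.2 x − 136.6 y = -27852.84
-216.8 x + 64.2 y = -12728.87
Solving the 2×2 system: x ≈ 75.0, y ≈ 55.0 km.
Check against ST02 (with the unrounded x, y): √((x − 91.0)²+(y − 11.6)²) = 46.26 ≈ 46.26 km. ✓

x ≈ 75.0 km, y ≈ 55.0 km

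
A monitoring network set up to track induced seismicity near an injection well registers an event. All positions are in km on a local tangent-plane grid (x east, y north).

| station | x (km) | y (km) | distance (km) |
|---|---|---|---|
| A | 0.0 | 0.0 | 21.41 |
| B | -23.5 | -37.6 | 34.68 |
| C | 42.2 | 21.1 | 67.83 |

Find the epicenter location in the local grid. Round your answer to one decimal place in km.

Circle about each station: x² + y² = 21.41²; (x + 23.5)² + (y + 37.6)² = 34.68²; (x − 42.2)² + (y − 21.1)² = 67.83².
Subtracting pairs of circle equations eliminates x²+y² and gives linear equations (the radical axes):
-47.0 x − 75.2 y = 1221.70
84.4 x + 42.2 y = -1916.47
Solving the 2×2 system: x ≈ -21.2, y ≈ -3.0 km.
Check against A (with the unrounded x, y): √(x²+y²) = 21.42 ≈ 21.41 km. ✓

x ≈ -21.2 km, y ≈ -3.0 km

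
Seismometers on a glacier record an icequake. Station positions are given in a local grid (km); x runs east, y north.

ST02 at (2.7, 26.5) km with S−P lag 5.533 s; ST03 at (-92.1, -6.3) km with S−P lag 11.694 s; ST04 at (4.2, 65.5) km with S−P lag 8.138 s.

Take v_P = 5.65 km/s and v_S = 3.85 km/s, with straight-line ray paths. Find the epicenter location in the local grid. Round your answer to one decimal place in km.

(48.3, -22.4)

Distance from S−P lag: d = Δt · v_P v_S / (v_P − v_S) = Δt · (5.65·3.85)/(5.65−3.85) ≈ 12.0847·Δt.
So d_ST02 = 66.86, d_ST03 = 141.32, d_ST04 = 98.35 km.
Circle about each station: (x − 2.7)² + (y − 26.5)² = 66.86²; (x + 92.1)² + (y + 6.3)² = 141.32²; (x − 4.2)² + (y − 65.5)² = 98.35².
Subtracting pairs of circle equations eliminates x²+y² and gives linear equations (the radical axes):
-189.6 x − 65.6 y = -7688.52
3.0 x + 78.0 y = -1604.11
Solving the 2×2 system: x ≈ 48.3, y ≈ -22.4 km.
Check against ST02 (with the unrounded x, y): √((x − 2.7)²+(y − 26.5)²) = 66.89 ≈ 66.86 km. ✓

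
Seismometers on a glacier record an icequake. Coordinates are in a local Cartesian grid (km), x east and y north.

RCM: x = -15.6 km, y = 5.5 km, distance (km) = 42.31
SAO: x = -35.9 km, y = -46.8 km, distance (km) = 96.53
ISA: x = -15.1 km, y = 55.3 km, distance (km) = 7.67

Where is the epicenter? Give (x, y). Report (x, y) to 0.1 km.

Circle about each station: (x + 15.6)² + (y − 5.5)² = 42.31²; (x + 35.9)² + (y + 46.8)² = 96.53²; (x + 15.1)² + (y − 55.3)² = 7.67².
Subtracting the RCM equation from the SAO and ISA equations removes the quadratic terms:
-40.6 x − 104.6 y = -4322.46
1.0 x + 99.6 y = 4743.80
Solving the 2×2 system: x ≈ -16.7, y ≈ 47.8 km.

(-16.7, 47.8)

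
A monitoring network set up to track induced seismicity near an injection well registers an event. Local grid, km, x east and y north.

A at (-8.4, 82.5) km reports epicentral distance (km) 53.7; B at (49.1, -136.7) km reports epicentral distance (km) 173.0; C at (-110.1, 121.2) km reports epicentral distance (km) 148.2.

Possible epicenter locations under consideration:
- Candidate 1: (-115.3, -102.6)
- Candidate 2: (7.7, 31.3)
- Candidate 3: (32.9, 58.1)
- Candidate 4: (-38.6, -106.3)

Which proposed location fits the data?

For each candidate, compare |candidate − station| to the reported distance:
Candidate 1: residuals A 160.1, B 5.1, C 75.7 → max 160.1 km
Candidate 2: residuals A 0.0, B 0.0, C 0.0 → max 0.0 km
Candidate 3: residuals A 5.7, B 22.5, C 8.1 → max 22.5 km
Candidate 4: residuals A 137.5, B 80.2, C 90.3 → max 137.5 km
Only Candidate 2 has all residuals ≈ 0.

Candidate 2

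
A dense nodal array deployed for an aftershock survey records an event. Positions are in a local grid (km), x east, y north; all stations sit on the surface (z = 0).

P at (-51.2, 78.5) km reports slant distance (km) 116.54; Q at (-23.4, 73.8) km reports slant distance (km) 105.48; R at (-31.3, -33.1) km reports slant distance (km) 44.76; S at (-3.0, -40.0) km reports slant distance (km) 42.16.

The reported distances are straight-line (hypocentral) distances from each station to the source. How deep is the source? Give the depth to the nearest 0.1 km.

Each station gives a sphere (x−x_i)² + (y−y_i)² + z² = d_i² (stations at z=0).
Subtracting the P sphere from Q and R: z² cancels, leaving linear equations in x and y:
55.6 x − 9.4 y = -334.15
39.8 x − 223.2 y = 4869.72
Solving: x ≈ -10.000, y ≈ -23.601 km (keep extra digits for the depth step; rounded: -10.0, -23.6).
Then from the P sphere: z² = 116.54² − (x + 51.2)² − (y − 78.5)² with x = -10.000, y = -23.601, so z ≈ 38.204 ≈ 38.2 km.

z ≈ 38.2 km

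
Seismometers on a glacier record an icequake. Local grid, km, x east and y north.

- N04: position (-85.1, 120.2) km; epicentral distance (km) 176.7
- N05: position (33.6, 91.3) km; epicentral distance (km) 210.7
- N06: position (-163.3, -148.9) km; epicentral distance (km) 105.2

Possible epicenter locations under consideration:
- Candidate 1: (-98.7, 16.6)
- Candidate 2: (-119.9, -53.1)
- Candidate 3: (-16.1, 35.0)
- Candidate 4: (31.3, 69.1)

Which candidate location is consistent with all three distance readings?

Candidate 2

For each candidate, compare |candidate − station| to the reported distance:
Candidate 1: residuals N04 72.2, N05 58.8, N06 72.5 → max 72.5 km
Candidate 2: residuals N04 0.1, N05 0.0, N06 0.0 → max 0.1 km
Candidate 3: residuals N04 67.1, N05 135.6, N06 130.4 → max 135.6 km
Candidate 4: residuals N04 49.6, N05 188.4, N06 187.0 → max 188.4 km
Only Candidate 2 has all residuals ≈ 0.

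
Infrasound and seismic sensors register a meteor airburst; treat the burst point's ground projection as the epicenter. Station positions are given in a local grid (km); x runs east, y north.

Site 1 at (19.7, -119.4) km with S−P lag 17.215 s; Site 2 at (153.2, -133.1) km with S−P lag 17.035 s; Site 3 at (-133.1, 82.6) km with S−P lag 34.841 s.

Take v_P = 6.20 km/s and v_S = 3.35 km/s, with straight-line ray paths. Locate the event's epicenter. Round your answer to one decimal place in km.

98.4 km east, -21.7 km north

Distance from S−P lag: d = Δt · v_P v_S / (v_P − v_S) = Δt · (6.20·3.35)/(6.20−3.35) ≈ 7.2877·Δt.
So d_Site 1 = 125.46, d_Site 2 = 124.15, d_Site 3 = 253.91 km.
Circle about each station: (x − 19.7)² + (y + 119.4)² = 125.46²; (x − 153.2)² + (y + 133.1)² = 124.15²; (x + 133.1)² + (y − 82.6)² = 253.91².
Subtracting pairs of circle equations eliminates x²+y² and gives linear equations (the radical axes):
267.0 x − 27.4 y = 26868.39
-305.6 x + 404.0 y = -38836.16
Solving the 2×2 system: x ≈ 98.4, y ≈ -21.7 km.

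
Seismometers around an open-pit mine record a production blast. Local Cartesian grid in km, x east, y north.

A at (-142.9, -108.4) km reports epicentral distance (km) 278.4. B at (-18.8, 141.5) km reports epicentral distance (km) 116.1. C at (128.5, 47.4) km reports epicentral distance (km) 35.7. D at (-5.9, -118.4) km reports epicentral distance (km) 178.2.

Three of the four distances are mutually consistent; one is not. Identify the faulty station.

Solve using three stations at a time. Using A, C, D (subtract circle equations pairwise → linear system) gives (x, y) ≈ (102.5, 23.0).
Distances from that point to each station vs reported:
  A: calculated 278.4 vs reported 278.4 → residual 0.0 km
  B: calculated 169.6 vs reported 116.1 → residual 53.5 km
  C: calculated 35.6 vs reported 35.7 → residual 0.1 km
  D: calculated 178.2 vs reported 178.2 → residual 0.0 km
A, C, D are mutually consistent (residuals ≈ 0); B is off by 53.5 km.

B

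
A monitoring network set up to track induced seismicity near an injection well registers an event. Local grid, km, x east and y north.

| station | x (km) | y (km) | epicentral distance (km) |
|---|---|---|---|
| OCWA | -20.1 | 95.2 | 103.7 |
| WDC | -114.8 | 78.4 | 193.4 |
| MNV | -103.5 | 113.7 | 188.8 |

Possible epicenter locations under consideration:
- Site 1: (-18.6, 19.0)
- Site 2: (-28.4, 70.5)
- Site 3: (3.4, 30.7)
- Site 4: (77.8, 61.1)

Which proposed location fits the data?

Site 4

For each candidate, compare |candidate − station| to the reported distance:
Site 1: residuals OCWA 27.5, WDC 80.3, MNV 61.6 → max 80.3 km
Site 2: residuals OCWA 77.6, WDC 106.6, MNV 102.2 → max 106.6 km
Site 3: residuals OCWA 35.1, WDC 65.9, MNV 53.5 → max 65.9 km
Site 4: residuals OCWA 0.0, WDC 0.0, MNV 0.0 → max 0.0 km
Only Site 4 has all residuals ≈ 0.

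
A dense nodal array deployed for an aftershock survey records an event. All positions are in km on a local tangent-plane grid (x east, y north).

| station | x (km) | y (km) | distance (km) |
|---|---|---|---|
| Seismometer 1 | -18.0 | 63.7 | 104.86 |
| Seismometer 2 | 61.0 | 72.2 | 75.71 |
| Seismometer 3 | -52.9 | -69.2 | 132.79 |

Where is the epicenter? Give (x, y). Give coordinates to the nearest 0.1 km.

x ≈ 62.5 km, y ≈ -3.5 km

Circle about each station: (x + 18.0)² + (y − 63.7)² = 104.86²; (x − 61.0)² + (y − 72.2)² = 75.71²; (x + 52.9)² + (y + 69.2)² = 132.79².
Subtracting the Seismometer 1 equation from the Seismometer 2 and Seismometer 3 equations removes the quadratic terms:
158.0 x + 17.0 y = 9815.77
-69.8 x − 265.8 y = -3432.20
Solving the 2×2 system: x ≈ 62.5, y ≈ -3.5 km.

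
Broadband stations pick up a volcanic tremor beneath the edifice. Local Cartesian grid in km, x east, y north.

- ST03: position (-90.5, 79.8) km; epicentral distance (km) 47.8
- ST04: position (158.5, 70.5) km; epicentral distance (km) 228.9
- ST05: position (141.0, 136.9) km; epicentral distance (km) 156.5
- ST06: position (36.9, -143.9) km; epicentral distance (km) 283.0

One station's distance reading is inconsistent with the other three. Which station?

ST05

Solve using three stations at a time. Using ST03, ST04, ST06 (subtract circle equations pairwise → linear system) gives (x, y) ≈ (-64.9, 120.1).
Distances from that point to each station vs reported:
  ST03: calculated 47.7 vs reported 47.8 → residual 0.1 km
  ST04: calculated 228.9 vs reported 228.9 → residual 0.0 km
  ST05: calculated 206.6 vs reported 156.5 → residual 50.1 km
  ST06: calculated 283.0 vs reported 283.0 → residual 0.0 km
ST03, ST04, ST06 are mutually consistent (residuals ≈ 0); ST05 is off by 50.1 km.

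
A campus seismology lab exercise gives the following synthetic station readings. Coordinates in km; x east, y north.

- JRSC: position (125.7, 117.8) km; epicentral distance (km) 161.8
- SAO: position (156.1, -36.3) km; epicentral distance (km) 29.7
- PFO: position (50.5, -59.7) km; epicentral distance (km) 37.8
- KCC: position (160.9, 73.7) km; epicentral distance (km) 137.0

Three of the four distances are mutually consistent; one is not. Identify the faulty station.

Solve using three stations at a time. Using JRSC, PFO, KCC (subtract circle equations pairwise → linear system) gives (x, y) ≈ (81.3, -37.8).
Distances from that point to each station vs reported:
  JRSC: calculated 161.8 vs reported 161.8 → residual 0.0 km
  SAO: calculated 74.8 vs reported 29.7 → residual 45.1 km
  PFO: calculated 37.8 vs reported 37.8 → residual 0.0 km
  KCC: calculated 137.0 vs reported 137.0 → residual 0.0 km
JRSC, PFO, KCC are mutually consistent (residuals ≈ 0); SAO is off by 45.1 km.

SAO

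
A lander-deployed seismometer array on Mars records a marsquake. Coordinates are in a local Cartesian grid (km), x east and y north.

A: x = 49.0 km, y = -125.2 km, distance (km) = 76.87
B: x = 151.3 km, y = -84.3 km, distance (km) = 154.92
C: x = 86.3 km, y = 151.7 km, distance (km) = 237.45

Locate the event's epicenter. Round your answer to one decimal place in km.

Circle about each station: (x − 49.0)² + (y + 125.2)² = 76.87²; (x − 151.3)² + (y + 84.3)² = 154.92²; (x − 86.3)² + (y − 151.7)² = 237.45².
Subtracting the A equation from the B and C equations removes the quadratic terms:
204.6 x + 81.8 y = -6169.07
74.6 x + 553.8 y = -38088.97
Solving the 2×2 system: x ≈ -2.8, y ≈ -68.4 km.

-2.8 km east, -68.4 km north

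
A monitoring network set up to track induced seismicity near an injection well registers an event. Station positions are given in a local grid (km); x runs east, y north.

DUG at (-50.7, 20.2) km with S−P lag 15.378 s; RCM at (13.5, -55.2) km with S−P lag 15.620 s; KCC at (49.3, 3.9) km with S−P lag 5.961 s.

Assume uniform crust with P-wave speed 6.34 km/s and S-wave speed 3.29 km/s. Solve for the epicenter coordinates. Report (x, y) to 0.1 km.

Distance from S−P lag: d = Δt · v_P v_S / (v_P − v_S) = Δt · (6.34·3.29)/(6.34−3.29) ≈ 6.8389·Δt.
So d_DUG = 105.17, d_RCM = 106.82, d_KCC = 40.77 km.
Circle about each station: (x + 50.7)² + (y − 20.2)² = 105.17²; (x − 13.5)² + (y + 55.2)² = 106.82²; (x − 49.3)² + (y − 3.9)² = 40.77².
Subtracting the DUG equation from the RCM and KCC equations removes the quadratic terms:
128.4 x − 150.8 y = -99.02
200.0 x − 32.6 y = 8865.71
Solving the 2×2 system: x ≈ 51.6, y ≈ 44.6 km.
Check against DUG (with the unrounded x, y): √((x + 50.7)²+(y − 20.2)²) = 105.16 ≈ 105.17 km. ✓

51.6 km east, 44.6 km north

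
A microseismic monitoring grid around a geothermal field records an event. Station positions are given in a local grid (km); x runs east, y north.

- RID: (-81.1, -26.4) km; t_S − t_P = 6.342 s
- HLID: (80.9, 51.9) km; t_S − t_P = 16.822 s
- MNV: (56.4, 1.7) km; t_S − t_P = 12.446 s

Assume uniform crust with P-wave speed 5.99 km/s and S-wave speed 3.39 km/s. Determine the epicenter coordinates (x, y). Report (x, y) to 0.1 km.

(-40.8, 2.4)

Distance from S−P lag: d = Δt · v_P v_S / (v_P − v_S) = Δt · (5.99·3.39)/(5.99−3.39) ≈ 7.8100·Δt.
So d_RID = 49.53, d_HLID = 131.38, d_MNV = 97.20 km.
Circle about each station: (x + 81.1)² + (y + 26.4)² = 49.53²; (x − 80.9)² + (y − 51.9)² = 131.38²; (x − 56.4)² + (y − 1.7)² = 97.20².
Subtracting pairs of circle equations eliminates x²+y² and gives linear equations (the radical axes):
324.0 x + 156.6 y = -12843.23
275.0 x + 56.2 y = -11084.94
Solving the 2×2 system: x ≈ -40.8, y ≈ 2.4 km.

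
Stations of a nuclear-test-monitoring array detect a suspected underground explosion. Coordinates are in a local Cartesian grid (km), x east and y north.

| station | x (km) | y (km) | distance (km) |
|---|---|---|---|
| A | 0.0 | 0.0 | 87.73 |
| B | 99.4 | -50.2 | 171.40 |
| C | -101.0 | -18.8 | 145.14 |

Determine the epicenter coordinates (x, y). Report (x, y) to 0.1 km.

(-2.4, 87.7)

Circle about each station: x² + y² = 87.73²; (x − 99.4)² + (y + 50.2)² = 171.40²; (x + 101.0)² + (y + 18.8)² = 145.14².
Subtracting the A equation from the B and C equations removes the quadratic terms:
198.8 x − 100.4 y = -9281.01
-202.0 x − 37.6 y = -2814.63
Solving the 2×2 system: x ≈ -2.4, y ≈ 87.7 km.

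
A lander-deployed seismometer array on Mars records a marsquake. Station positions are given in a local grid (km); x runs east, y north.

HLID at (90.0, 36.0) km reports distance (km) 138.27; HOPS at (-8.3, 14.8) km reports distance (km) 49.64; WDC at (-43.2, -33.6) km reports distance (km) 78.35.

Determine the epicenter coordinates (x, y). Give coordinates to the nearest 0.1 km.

Circle about each station: (x − 90.0)² + (y − 36.0)² = 138.27²; (x + 8.3)² + (y − 14.8)² = 49.64²; (x + 43.2)² + (y + 33.6)² = 78.35².
Subtracting pairs of circle equations eliminates x²+y² and gives linear equations (the radical axes):
-196.6 x − 42.4 y = 7546.39
-266.4 x − 139.2 y = 6579.07
Solving the 2×2 system: x ≈ -48.0, y ≈ 44.6 km.

-48.0 km east, 44.6 km north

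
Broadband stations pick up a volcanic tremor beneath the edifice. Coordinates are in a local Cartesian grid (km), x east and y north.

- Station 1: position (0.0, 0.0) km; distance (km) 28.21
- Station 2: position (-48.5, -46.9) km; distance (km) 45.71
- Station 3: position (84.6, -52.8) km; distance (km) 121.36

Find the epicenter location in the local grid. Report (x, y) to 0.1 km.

Circle about each station: x² + y² = 28.21²; (x + 48.5)² + (y + 46.9)² = 45.71²; (x − 84.6)² + (y + 52.8)² = 121.36².
Subtracting pairs of circle equations eliminates x²+y² and gives linear equations (the radical axes):
-97.0 x − 93.8 y = 3258.26
169.2 x − 105.6 y = -3987.45
Solving the 2×2 system: x ≈ -27.5, y ≈ -6.3 km.

-27.5 km east, -6.3 km north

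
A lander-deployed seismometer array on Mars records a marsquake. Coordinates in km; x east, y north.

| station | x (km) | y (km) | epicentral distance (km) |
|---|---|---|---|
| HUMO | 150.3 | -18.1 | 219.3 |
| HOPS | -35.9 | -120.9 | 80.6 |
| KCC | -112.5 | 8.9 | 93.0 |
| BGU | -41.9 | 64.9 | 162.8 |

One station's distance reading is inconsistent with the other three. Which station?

Solve using three stations at a time. Using HOPS, KCC, BGU (subtract circle equations pairwise → linear system) gives (x, y) ≈ (-107.7, -84.1).
Distances from that point to each station vs reported:
  HUMO: calculated 266.3 vs reported 219.3 → residual 47.0 km
  HOPS: calculated 80.7 vs reported 80.6 → residual 0.1 km
  KCC: calculated 93.1 vs reported 93.0 → residual 0.1 km
  BGU: calculated 162.8 vs reported 162.8 → residual 0.0 km
HOPS, KCC, BGU are mutually consistent (residuals ≈ 0); HUMO is off by 47.0 km.

HUMO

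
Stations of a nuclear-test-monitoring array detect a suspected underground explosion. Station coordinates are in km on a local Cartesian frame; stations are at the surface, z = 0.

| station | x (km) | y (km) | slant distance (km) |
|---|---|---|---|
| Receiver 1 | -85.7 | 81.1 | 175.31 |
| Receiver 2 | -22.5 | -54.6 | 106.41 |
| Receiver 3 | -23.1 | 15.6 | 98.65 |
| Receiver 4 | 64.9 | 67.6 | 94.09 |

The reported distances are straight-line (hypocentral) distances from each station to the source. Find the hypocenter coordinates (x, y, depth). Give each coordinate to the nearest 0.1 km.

(54.9, -7.5, 55.8)

Each station gives a sphere (x−x_i)² + (y−y_i)² + z² = d_i² (stations at z=0).
Subtracting the Receiver 1 sphere from Receiver 2 and Receiver 3: z² cancels, leaving linear equations in x and y:
126.4 x − 271.4 y = 8976.22
125.2 x − 131.0 y = 7857.04
Solving: x ≈ 54.906, y ≈ -7.502 km (keep extra digits for the depth step; rounded: 54.9, -7.5).
Then from the Receiver 1 sphere: z² = 175.31² − (x + 85.7)² − (y − 81.1)² with x = 54.906, y = -7.502, so z ≈ 55.796 ≈ 55.8 km.
Check against Receiver 4 (with the unrounded solution): distance 94.09 ≈ 94.09 km. ✓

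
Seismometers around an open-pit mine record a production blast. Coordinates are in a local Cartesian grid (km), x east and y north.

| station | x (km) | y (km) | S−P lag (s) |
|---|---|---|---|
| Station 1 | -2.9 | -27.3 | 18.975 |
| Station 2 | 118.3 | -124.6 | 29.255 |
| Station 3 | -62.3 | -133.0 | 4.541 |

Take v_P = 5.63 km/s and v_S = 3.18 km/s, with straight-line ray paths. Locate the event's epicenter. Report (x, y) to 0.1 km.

Distance from S−P lag: d = Δt · v_P v_S / (v_P − v_S) = Δt · (5.63·3.18)/(5.63−3.18) ≈ 7.3075·Δt.
So d_Station 1 = 138.66, d_Station 2 = 213.78, d_Station 3 = 33.18 km.
Circle about each station: (x + 2.9)² + (y + 27.3)² = 138.66²; (x − 118.3)² + (y + 124.6)² = 213.78²; (x + 62.3)² + (y + 133.0)² = 33.18².
Subtracting the Station 1 equation from the Station 2 and Station 3 equations removes the quadratic terms:
242.4 x − 194.6 y = 2291.06
-118.8 x − 211.4 y = 38942.27
Solving the 2×2 system: x ≈ -95.4, y ≈ -130.6 km.
Check against Station 1 (with the unrounded x, y): √((x + 2.9)²+(y + 27.3)²) = 138.66 ≈ 138.66 km. ✓

-95.4 km east, -130.6 km north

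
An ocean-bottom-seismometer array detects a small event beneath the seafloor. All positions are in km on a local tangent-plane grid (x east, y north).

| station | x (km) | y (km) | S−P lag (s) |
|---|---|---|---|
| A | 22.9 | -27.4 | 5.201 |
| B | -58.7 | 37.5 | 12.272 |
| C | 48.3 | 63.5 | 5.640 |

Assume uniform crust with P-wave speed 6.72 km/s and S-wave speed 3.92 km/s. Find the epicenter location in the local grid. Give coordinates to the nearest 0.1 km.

Distance from S−P lag: d = Δt · v_P v_S / (v_P − v_S) = Δt · (6.72·3.92)/(6.72−3.92) ≈ 9.4080·Δt.
So d_A = 48.93, d_B = 115.45, d_C = 53.06 km.
Circle about each station: (x − 22.9)² + (y + 27.4)² = 48.93²; (x + 58.7)² + (y − 37.5)² = 115.45²; (x − 48.3)² + (y − 63.5)² = 53.06².
Subtracting the A equation from the B and C equations removes the quadratic terms:
-163.2 x + 129.8 y = -7357.79
50.8 x + 181.8 y = 4668.75
Solving the 2×2 system: x ≈ 53.6, y ≈ 10.7 km.

53.6 km east, 10.7 km north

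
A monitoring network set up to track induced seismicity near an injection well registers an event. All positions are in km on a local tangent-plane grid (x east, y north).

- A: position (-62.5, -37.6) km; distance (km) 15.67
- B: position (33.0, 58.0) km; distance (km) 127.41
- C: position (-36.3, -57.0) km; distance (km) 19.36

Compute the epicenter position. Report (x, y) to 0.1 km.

Circle about each station: (x + 62.5)² + (y + 37.6)² = 15.67²; (x − 33.0)² + (y − 58.0)² = 127.41²; (x + 36.3)² + (y + 57.0)² = 19.36².
Subtracting pairs of circle equations eliminates x²+y² and gives linear equations (the radical axes):
191.0 x + 191.2 y = -16854.77
52.4 x − 38.8 y = -882.58
Solving the 2×2 system: x ≈ -47.2, y ≈ -41.0 km.
Check against A (with the unrounded x, y): √((x + 62.5)²+(y + 37.6)²) = 15.67 ≈ 15.67 km. ✓

(-47.2, -41.0)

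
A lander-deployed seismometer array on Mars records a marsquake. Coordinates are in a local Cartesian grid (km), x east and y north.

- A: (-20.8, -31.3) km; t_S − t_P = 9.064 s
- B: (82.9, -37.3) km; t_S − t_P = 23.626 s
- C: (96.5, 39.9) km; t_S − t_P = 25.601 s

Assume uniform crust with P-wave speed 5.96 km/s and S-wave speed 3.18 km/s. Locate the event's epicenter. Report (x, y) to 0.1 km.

(-73.6, 0.8)

Distance from S−P lag: d = Δt · v_P v_S / (v_P − v_S) = Δt · (5.96·3.18)/(5.96−3.18) ≈ 6.8176·Δt.
So d_A = 61.79, d_B = 161.07, d_C = 174.54 km.
Circle about each station: (x + 20.8)² + (y + 31.3)² = 61.79²; (x − 82.9)² + (y + 37.3)² = 161.07²; (x − 96.5)² + (y − 39.9)² = 174.54².
Subtracting the A equation from the B and C equations removes the quadratic terms:
207.4 x − 12.0 y = -15274.17
234.6 x + 142.4 y = -17154.28
Solving the 2×2 system: x ≈ -73.6, y ≈ 0.8 km.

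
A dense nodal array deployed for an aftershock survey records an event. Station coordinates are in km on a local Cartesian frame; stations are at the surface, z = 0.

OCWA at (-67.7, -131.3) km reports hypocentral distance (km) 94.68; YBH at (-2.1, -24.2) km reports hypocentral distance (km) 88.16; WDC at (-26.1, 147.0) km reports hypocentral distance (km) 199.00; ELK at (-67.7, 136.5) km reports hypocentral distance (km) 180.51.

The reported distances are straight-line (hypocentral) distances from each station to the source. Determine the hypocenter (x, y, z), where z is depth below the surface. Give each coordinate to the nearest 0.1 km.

x ≈ -85.0 km, y ≈ -41.5 km, depth ≈ 24.5 km

Each station gives a sphere (x−x_i)² + (y−y_i)² + z² = d_i² (stations at z=0).
Subtracting the OCWA sphere from YBH and WDC: z² cancels, leaving linear equations in x and y:
131.2 x + 214.2 y = -20040.81
83.2 x + 556.6 y = -30169.47
Solving: x ≈ -85.001, y ≈ -41.497 km (keep extra digits for the depth step; rounded: -85.0, -41.5).
Then from the OCWA sphere: z² = 94.68² − (x + 67.7)² − (y + 131.3)² with x = -85.001, y = -41.497, so z ≈ 24.503 ≈ 24.5 km.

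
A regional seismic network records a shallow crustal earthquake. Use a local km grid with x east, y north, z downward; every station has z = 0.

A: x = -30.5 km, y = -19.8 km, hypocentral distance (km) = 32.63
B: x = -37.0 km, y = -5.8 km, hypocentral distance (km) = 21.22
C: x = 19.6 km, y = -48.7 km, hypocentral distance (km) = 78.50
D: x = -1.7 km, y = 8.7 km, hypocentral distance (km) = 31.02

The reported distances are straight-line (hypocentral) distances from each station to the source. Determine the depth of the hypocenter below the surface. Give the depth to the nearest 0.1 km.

z ≈ 11.6 km

Each station gives a sphere (x−x_i)² + (y−y_i)² + z² = d_i² (stations at z=0).
Subtracting the A sphere from B and C: z² cancels, leaving linear equations in x and y:
-13.0 x + 28.0 y = 694.78
100.2 x − 57.8 y = -3663.97
Solving: x ≈ -30.393, y ≈ 10.703 km (keep extra digits for the depth step; rounded: -30.4, 10.7).
Then from the A sphere: z² = 32.63² − (x + 30.5)² − (y + 19.8)² with x = -30.393, y = 10.703, so z ≈ 11.588 ≈ 11.6 km.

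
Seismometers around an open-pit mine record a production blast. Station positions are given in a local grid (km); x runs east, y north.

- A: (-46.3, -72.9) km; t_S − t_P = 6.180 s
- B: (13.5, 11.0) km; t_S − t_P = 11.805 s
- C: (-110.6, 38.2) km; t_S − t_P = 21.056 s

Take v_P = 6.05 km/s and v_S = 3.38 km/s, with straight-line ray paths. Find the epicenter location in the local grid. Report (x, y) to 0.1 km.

(0.7, -78.5)

Distance from S−P lag: d = Δt · v_P v_S / (v_P − v_S) = Δt · (6.05·3.38)/(6.05−3.38) ≈ 7.6588·Δt.
So d_A = 47.33, d_B = 90.41, d_C = 161.26 km.
Circle about each station: (x + 46.3)² + (y + 72.9)² = 47.33²; (x − 13.5)² + (y − 11.0)² = 90.41²; (x + 110.6)² + (y − 38.2)² = 161.26².
Subtracting the A equation from the B and C equations removes the quadratic terms:
119.6 x + 167.8 y = -13088.69
-128.6 x + 222.2 y = -17531.16
Solving the 2×2 system: x ≈ 0.7, y ≈ -78.5 km.
Check against A (with the unrounded x, y): √((x + 46.3)²+(y + 72.9)²) = 47.33 ≈ 47.33 km. ✓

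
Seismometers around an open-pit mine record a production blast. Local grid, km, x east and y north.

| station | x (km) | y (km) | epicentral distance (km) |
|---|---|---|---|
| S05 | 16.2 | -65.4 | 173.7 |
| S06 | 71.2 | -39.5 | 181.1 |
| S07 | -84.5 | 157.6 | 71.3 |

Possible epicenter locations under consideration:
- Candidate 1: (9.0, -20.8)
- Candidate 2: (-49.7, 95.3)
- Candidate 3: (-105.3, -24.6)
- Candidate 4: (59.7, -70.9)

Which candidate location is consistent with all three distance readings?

For each candidate, compare |candidate − station| to the reported distance:
Candidate 1: residuals S05 128.5, S06 116.1, S07 130.1 → max 130.1 km
Candidate 2: residuals S05 0.0, S06 0.0, S07 0.1 → max 0.1 km
Candidate 3: residuals S05 45.5, S06 4.0, S07 112.1 → max 112.1 km
Candidate 4: residuals S05 129.9, S06 147.7, S07 198.9 → max 198.9 km
Only Candidate 2 has all residuals ≈ 0.

Candidate 2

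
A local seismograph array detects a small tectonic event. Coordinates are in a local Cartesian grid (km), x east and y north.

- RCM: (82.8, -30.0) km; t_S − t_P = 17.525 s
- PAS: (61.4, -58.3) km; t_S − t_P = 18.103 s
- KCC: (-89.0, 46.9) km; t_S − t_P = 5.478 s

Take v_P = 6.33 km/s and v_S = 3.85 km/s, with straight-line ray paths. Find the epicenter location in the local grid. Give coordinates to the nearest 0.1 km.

x ≈ -48.1 km, y ≈ 81.9 km

Distance from S−P lag: d = Δt · v_P v_S / (v_P − v_S) = Δt · (6.33·3.85)/(6.33−3.85) ≈ 9.8268·Δt.
So d_RCM = 172.21, d_PAS = 177.89, d_KCC = 53.83 km.
Circle about each station: (x − 82.8)² + (y + 30.0)² = 172.21²; (x − 61.4)² + (y + 58.3)² = 177.89²; (x + 89.0)² + (y − 46.9)² = 53.83².
Subtracting the RCM equation from the PAS and KCC equations removes the quadratic terms:
-42.8 x − 56.6 y = -2575.56
-343.6 x + 153.8 y = 29123.39
Solving the 2×2 system: x ≈ -48.1, y ≈ 81.9 km.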